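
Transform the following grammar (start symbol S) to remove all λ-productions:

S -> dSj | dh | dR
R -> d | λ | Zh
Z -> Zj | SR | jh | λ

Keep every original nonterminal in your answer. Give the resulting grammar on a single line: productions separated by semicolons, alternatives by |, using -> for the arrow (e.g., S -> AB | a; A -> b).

Nullable set: {R, Z}.
S -> dR: R nullable, giving d | dR.
Drop R -> λ.
R -> Zh: Z nullable, giving Zh | h.
Drop Z -> λ.
Z -> SR: R nullable, giving S | SR.
Z -> Zj: Z nullable, giving Zj | j.
Unchanged (no nullable symbols): S -> dSj; S -> dh; R -> d; Z -> jh.

S -> d | dR | dh | dSj; R -> d | h | Zh; Z -> S | j | SR | Zj | jh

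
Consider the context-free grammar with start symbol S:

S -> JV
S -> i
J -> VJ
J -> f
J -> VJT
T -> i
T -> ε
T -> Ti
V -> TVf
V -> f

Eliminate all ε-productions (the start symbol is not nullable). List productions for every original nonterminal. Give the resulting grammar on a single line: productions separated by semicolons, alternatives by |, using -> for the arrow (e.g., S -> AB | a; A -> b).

Nullable set: {T}.
J -> VJT: T nullable, giving VJ | VJT.
Drop T -> ε.
T -> Ti: T nullable, giving Ti | i.
V -> TVf: T nullable, giving TVf | Vf.
Unchanged (no nullable symbols): S -> JV; S -> i; J -> VJ; J -> f; T -> i; V -> f.

S -> i | JV; J -> f | VJ | VJT; T -> i | Ti; V -> f | Vf | TVf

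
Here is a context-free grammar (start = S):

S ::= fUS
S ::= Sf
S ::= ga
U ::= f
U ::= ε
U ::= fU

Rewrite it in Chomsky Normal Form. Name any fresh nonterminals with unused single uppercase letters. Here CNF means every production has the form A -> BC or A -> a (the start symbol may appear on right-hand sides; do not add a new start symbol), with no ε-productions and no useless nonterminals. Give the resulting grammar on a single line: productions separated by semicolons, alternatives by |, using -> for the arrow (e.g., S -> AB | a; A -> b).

S -> AD | AS | BC | SA; A -> f; B -> g; C -> a; D -> US; U -> f | AU

Nullable: {U}; after ε-elimination: S -> Sf | fS | ga | fUS; U -> f | fU.
No unit productions to eliminate.
TERM: introduce C -> a, A -> f, B -> g and substitute in every rule of length ≥2.
BIN: S -> AUS becomes S -> AD, D -> US.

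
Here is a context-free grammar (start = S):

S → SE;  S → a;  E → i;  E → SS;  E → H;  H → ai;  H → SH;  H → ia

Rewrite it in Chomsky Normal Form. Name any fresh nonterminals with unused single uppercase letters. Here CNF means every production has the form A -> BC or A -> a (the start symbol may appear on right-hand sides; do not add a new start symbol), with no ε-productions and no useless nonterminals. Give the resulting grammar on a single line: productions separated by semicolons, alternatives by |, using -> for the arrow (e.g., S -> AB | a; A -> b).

S -> a | SE; A -> a; B -> i; E -> i | AB | BA | SH | SS; H -> AB | BA | SH

No ε-productions.
After unit-elimination: S -> a | SE; E -> i | SH | SS | ai | ia; H -> SH | ai | ia.
TERM: introduce A -> a, B -> i and substitute in every rule of length ≥2.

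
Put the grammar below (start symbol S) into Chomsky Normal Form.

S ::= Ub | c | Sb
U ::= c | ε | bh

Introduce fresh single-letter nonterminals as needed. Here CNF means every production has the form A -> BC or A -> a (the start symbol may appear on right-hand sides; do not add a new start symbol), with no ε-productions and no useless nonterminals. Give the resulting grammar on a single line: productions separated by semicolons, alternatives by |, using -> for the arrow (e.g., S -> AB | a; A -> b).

Nullable: {U}; after ε-elimination: S -> b | c | Sb | Ub; U -> c | bh.
No unit productions to eliminate.
TERM: introduce A -> b, B -> h and substitute in every rule of length ≥2.

S -> b | c | SA | UA; A -> b; B -> h; U -> c | AB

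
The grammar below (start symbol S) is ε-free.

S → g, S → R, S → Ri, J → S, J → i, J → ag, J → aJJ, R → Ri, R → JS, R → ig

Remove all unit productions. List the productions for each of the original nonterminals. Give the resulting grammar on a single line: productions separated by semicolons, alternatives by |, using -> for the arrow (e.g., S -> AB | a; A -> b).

Unit productions: J->S, S->R.
Unit pairs (A ⇒* B via units): (J,R), (J,S), (S,R).
S: inherits non-unit rules of {R, S} → JS | Ri | g | ig.
J: inherits non-unit rules of {J, R, S} → JS | Ri | aJJ | ag | g | i | ig.
R: inherits non-unit rules of {R} → JS | Ri | ig.

S -> g | JS | Ri | ig; J -> g | i | JS | Ri | ag | ig | aJJ; R -> JS | Ri | ig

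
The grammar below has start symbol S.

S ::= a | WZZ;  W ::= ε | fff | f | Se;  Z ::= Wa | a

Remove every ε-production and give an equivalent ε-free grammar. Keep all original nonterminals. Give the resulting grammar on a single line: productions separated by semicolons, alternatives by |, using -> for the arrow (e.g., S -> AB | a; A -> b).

S -> a | ZZ | WZZ; W -> f | Se | fff; Z -> a | Wa

Nullable set: {W}.
S -> WZZ: W nullable, giving WZZ | ZZ.
Drop W -> ε.
Z -> Wa: W nullable, giving Wa | a.
Unchanged (no nullable symbols): S -> a; W -> Se; W -> f; W -> fff; Z -> a.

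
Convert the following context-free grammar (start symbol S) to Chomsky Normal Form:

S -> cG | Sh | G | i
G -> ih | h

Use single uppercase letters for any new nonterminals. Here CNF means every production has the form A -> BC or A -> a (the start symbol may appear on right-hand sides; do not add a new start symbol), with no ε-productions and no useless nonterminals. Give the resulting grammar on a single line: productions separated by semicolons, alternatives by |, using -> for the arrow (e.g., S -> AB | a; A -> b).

No ε-productions.
After unit-elimination: S -> h | i | Sh | cG | ih; G -> h | ih.
TERM: introduce C -> c, B -> h, A -> i and substitute in every rule of length ≥2.

S -> h | i | AB | CG | SB; A -> i; B -> h; C -> c; G -> h | AB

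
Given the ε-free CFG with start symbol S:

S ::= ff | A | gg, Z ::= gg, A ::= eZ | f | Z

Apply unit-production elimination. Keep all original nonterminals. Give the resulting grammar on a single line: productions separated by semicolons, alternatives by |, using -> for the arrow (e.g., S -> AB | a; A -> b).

Unit productions: A->Z, S->A.
Unit pairs (A ⇒* B via units): (A,Z), (S,A), (S,Z).
S: inherits non-unit rules of {A, S, Z} → eZ | f | ff | gg.
A: inherits non-unit rules of {A, Z} → eZ | f | gg.
Z: inherits non-unit rules of {Z} → gg.

S -> f | eZ | ff | gg; A -> f | eZ | gg; Z -> gg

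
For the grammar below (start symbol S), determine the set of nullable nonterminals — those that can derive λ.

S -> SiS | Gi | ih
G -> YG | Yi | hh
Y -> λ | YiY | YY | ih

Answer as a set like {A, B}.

Directly nullable (have an ε-rule): {Y}.
Not nullable: G, S — each has a terminal in every rule's right-hand side or depends on a non-nullable symbol.

{Y}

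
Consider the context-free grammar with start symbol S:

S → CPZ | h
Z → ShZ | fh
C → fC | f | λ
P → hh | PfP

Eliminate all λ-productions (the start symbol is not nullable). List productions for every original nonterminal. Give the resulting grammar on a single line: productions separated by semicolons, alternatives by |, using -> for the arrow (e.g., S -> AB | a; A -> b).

Nullable set: {C}.
S -> CPZ: C nullable, giving CPZ | PZ.
Drop C -> λ.
C -> fC: C nullable, giving f | fC.
Unchanged (no nullable symbols): S -> h; C -> f; P -> PfP; P -> hh; Z -> ShZ; Z -> fh.

S -> h | PZ | CPZ; C -> f | fC; P -> hh | PfP; Z -> fh | ShZ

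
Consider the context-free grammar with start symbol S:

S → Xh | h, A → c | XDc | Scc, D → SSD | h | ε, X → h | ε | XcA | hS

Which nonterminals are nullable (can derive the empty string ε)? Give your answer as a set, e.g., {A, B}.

{D, X}

Directly nullable (have an ε-rule): {D, X}.
Not nullable: A, S — each has a terminal in every rule's right-hand side or depends on a non-nullable symbol.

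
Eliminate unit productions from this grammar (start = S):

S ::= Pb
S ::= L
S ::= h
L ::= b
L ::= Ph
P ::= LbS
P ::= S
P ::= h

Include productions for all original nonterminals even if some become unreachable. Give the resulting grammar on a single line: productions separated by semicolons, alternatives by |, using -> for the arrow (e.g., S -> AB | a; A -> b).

S -> b | h | Pb | Ph; L -> b | Ph; P -> b | h | Pb | Ph | LbS

Unit productions: P->S, S->L.
Unit pairs (A ⇒* B via units): (P,L), (P,S), (S,L).
S: inherits non-unit rules of {L, S} → Pb | Ph | b | h.
L: inherits non-unit rules of {L} → Ph | b.
P: inherits non-unit rules of {L, P, S} → LbS | Pb | Ph | b | h.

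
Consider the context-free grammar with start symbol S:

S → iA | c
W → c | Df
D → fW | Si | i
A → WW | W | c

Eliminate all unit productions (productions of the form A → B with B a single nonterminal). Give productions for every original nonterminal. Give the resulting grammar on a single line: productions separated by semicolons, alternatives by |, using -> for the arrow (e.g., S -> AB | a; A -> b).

S -> c | iA; A -> c | Df | WW; D -> i | Si | fW; W -> c | Df

Unit productions: A->W.
Unit pairs (A ⇒* B via units): (A,W).
S: inherits non-unit rules of {S} → c | iA.
A: inherits non-unit rules of {A, W} → Df | WW | c.
D: inherits non-unit rules of {D} → Si | fW | i.
W: inherits non-unit rules of {W} → Df | c.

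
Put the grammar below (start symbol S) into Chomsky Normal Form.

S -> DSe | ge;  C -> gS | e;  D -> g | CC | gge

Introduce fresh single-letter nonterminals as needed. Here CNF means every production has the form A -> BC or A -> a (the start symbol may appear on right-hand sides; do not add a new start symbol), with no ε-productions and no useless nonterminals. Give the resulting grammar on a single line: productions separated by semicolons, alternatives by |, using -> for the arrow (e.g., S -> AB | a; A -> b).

No ε-productions.
No unit productions to eliminate.
TERM: introduce B -> e, A -> g and substitute in every rule of length ≥2.
BIN: D -> AAB becomes D -> AE, E -> AB; S -> DSB becomes S -> DF, F -> SB.

S -> AB | DF; A -> g; B -> e; C -> e | AS; D -> g | AE | CC; E -> AB; F -> SB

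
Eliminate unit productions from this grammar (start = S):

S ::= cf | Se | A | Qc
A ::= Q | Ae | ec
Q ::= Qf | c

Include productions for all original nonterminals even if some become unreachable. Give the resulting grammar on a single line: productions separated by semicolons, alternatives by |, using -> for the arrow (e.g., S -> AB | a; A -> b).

S -> c | Ae | Qc | Qf | Se | cf | ec; A -> c | Ae | Qf | ec; Q -> c | Qf

Unit productions: A->Q, S->A.
Unit pairs (A ⇒* B via units): (A,Q), (S,A), (S,Q).
S: inherits non-unit rules of {A, Q, S} → Ae | Qc | Qf | Se | c | cf | ec.
A: inherits non-unit rules of {A, Q} → Ae | Qf | c | ec.
Q: inherits non-unit rules of {Q} → Qf | c.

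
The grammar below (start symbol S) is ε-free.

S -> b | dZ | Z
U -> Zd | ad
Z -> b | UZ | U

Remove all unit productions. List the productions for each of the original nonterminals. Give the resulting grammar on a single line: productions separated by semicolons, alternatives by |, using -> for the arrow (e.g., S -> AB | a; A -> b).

Unit productions: S->Z, Z->U.
Unit pairs (A ⇒* B via units): (S,U), (S,Z), (Z,U).
S: inherits non-unit rules of {S, U, Z} → UZ | Zd | ad | b | dZ.
U: inherits non-unit rules of {U} → Zd | ad.
Z: inherits non-unit rules of {U, Z} → UZ | Zd | ad | b.

S -> b | UZ | Zd | ad | dZ; U -> Zd | ad; Z -> b | UZ | Zd | ad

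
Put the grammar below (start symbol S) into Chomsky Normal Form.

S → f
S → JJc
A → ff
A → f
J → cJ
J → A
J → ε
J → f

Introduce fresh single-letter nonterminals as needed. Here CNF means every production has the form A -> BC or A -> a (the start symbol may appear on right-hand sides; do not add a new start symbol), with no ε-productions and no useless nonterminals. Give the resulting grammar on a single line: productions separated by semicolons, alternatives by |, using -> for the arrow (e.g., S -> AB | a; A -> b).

S -> c | f | JC | JD; B -> f; C -> c; D -> JC; J -> c | f | BB | CJ

Nullable: {J}; after ε-elimination: S -> c | f | Jc | JJc; A -> f | ff; J -> A | c | f | cJ.
After unit-elimination: S -> c | f | Jc | JJc; A -> f | ff; J -> c | f | cJ | ff.
TERM: introduce C -> c, B -> f and substitute in every rule of length ≥2.
BIN: S -> JJC becomes S -> JD, D -> JC.
Drop unreachable/unproductive: A.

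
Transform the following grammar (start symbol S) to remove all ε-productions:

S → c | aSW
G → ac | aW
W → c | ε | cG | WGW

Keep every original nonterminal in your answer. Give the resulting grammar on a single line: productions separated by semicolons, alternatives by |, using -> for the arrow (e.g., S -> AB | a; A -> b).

Nullable set: {W}.
S -> aSW: W nullable, giving aS | aSW.
G -> aW: W nullable, giving a | aW.
Drop W -> ε.
W -> WGW: W, W nullable, giving G | GW | WG | WGW.
Unchanged (no nullable symbols): S -> c; G -> ac; W -> c; W -> cG.

S -> c | aS | aSW; G -> a | aW | ac; W -> G | c | GW | WG | cG | WGW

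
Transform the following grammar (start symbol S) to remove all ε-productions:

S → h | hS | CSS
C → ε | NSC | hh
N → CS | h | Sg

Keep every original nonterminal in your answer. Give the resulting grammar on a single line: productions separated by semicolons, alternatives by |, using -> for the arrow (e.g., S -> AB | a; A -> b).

S -> h | SS | hS | CSS; C -> NS | hh | NSC; N -> S | h | CS | Sg

Nullable set: {C}.
S -> CSS: C nullable, giving CSS | SS.
Drop C -> ε.
C -> NSC: C nullable, giving NS | NSC.
N -> CS: C nullable, giving CS | S.
Unchanged (no nullable symbols): S -> h; S -> hS; C -> hh; N -> Sg; N -> h.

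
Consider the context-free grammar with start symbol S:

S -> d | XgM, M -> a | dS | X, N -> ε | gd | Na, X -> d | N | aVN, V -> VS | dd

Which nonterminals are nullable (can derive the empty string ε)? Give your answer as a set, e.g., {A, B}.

Directly nullable (have an ε-rule): {N}.
X is nullable via X -> N (every symbol on the right is already known nullable).
M is nullable via M -> X (every symbol on the right is already known nullable).
Not nullable: S, V — each has a terminal in every rule's right-hand side or depends on a non-nullable symbol.

{M, N, X}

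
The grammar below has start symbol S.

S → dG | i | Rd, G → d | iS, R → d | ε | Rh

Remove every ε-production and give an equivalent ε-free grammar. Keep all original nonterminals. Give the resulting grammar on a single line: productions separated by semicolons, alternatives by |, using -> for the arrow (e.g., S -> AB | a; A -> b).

S -> d | i | Rd | dG; G -> d | iS; R -> d | h | Rh

Nullable set: {R}.
S -> Rd: R nullable, giving Rd | d.
Drop R -> ε.
R -> Rh: R nullable, giving Rh | h.
Unchanged (no nullable symbols): S -> dG; S -> i; G -> d; G -> iS; R -> d.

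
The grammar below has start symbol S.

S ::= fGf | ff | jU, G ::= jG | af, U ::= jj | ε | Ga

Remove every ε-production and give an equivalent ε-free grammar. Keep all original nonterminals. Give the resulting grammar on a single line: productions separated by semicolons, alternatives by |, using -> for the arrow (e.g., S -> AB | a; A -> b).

S -> j | ff | jU | fGf; G -> af | jG; U -> Ga | jj

Nullable set: {U}.
S -> jU: U nullable, giving j | jU.
Drop U -> ε.
Unchanged (no nullable symbols): S -> fGf; S -> ff; G -> af; G -> jG; U -> Ga; U -> jj.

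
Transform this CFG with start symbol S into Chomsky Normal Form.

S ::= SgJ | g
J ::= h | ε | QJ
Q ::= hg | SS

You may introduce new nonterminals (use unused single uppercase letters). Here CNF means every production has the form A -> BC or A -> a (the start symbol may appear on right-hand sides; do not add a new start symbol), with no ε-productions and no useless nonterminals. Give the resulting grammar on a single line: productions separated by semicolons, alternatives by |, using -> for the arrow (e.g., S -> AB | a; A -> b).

Nullable: {J}; after ε-elimination: S -> g | Sg | SgJ; J -> Q | h | QJ; Q -> SS | hg.
After unit-elimination: S -> g | Sg | SgJ; J -> h | QJ | SS | hg; Q -> SS | hg.
TERM: introduce B -> g, A -> h and substitute in every rule of length ≥2.
BIN: S -> SBJ becomes S -> SC, C -> BJ.

S -> g | SB | SC; A -> h; B -> g; C -> BJ; J -> h | AB | QJ | SS; Q -> AB | SS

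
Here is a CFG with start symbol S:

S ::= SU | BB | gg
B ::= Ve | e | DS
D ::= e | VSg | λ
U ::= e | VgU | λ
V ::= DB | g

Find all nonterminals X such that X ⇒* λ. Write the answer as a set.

Directly nullable (have an ε-rule): {D, U}.
Not nullable: B, S, V — each has a terminal in every rule's right-hand side or depends on a non-nullable symbol.

{D, U}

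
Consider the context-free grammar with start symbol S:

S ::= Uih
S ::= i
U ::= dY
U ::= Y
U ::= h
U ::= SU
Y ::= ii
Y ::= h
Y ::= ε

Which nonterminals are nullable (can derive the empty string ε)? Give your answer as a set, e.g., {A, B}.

Directly nullable (have an ε-rule): {Y}.
U is nullable via U -> Y (every symbol on the right is already known nullable).
Not nullable: S — each has a terminal in every rule's right-hand side or depends on a non-nullable symbol.

{U, Y}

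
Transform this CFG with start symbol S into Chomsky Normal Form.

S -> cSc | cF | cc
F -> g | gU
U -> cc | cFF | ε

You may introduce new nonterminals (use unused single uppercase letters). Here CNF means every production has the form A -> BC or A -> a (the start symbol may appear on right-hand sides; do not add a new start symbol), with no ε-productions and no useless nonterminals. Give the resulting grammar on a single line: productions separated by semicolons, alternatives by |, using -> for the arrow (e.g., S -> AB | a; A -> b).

S -> BB | BC | BF; A -> g; B -> c; C -> SB; D -> FF; F -> g | AU; U -> BB | BD

Nullable: {U}; after ε-elimination: S -> cF | cc | cSc; F -> g | gU; U -> cc | cFF.
No unit productions to eliminate.
TERM: introduce B -> c, A -> g and substitute in every rule of length ≥2.
BIN: S -> BSB becomes S -> BC, C -> SB; U -> BFF becomes U -> BD, D -> FF.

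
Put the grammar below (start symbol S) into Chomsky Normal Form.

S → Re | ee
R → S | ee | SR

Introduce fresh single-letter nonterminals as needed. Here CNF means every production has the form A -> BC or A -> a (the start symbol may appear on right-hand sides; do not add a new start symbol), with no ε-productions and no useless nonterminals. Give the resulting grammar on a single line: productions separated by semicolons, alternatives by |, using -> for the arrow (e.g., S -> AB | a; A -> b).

No ε-productions.
After unit-elimination: S -> Re | ee; R -> Re | SR | ee.
TERM: introduce A -> e and substitute in every rule of length ≥2.

S -> AA | RA; A -> e; R -> AA | RA | SR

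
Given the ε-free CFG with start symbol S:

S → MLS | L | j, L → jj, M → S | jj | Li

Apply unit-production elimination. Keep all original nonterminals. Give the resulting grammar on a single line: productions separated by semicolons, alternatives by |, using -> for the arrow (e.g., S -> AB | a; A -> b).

S -> j | jj | MLS; L -> jj; M -> j | Li | jj | MLS

Unit productions: M->S, S->L.
Unit pairs (A ⇒* B via units): (M,L), (M,S), (S,L).
S: inherits non-unit rules of {L, S} → MLS | j | jj.
L: inherits non-unit rules of {L} → jj.
M: inherits non-unit rules of {L, M, S} → Li | MLS | j | jj.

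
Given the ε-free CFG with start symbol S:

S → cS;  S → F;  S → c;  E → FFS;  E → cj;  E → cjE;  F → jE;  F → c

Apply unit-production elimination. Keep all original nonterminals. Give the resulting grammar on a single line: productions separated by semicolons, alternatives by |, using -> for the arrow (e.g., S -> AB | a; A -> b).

Unit productions: S->F.
Unit pairs (A ⇒* B via units): (S,F).
S: inherits non-unit rules of {F, S} → c | cS | jE.
E: inherits non-unit rules of {E} → FFS | cj | cjE.
F: inherits non-unit rules of {F} → c | jE.

S -> c | cS | jE; E -> cj | FFS | cjE; F -> c | jE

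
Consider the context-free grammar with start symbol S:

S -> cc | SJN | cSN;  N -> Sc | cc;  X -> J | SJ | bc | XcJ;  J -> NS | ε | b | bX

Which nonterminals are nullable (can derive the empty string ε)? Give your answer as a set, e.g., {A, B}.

Directly nullable (have an ε-rule): {J}.
X is nullable via X -> J (every symbol on the right is already known nullable).
Not nullable: N, S — each has a terminal in every rule's right-hand side or depends on a non-nullable symbol.

{J, X}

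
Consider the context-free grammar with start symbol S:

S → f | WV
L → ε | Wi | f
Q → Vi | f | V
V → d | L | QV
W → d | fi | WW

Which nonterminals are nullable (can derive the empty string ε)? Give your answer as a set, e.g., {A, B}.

Directly nullable (have an ε-rule): {L}.
V is nullable via V -> L (every symbol on the right is already known nullable).
Q is nullable via Q -> V (every symbol on the right is already known nullable).
Not nullable: S, W — each has a terminal in every rule's right-hand side or depends on a non-nullable symbol.

{L, Q, V}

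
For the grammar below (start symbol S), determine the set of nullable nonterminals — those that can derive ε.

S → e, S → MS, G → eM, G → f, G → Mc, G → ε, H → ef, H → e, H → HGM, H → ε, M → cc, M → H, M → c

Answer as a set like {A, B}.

{G, H, M}

Directly nullable (have an ε-rule): {G, H}.
M is nullable via M -> H (every symbol on the right is already known nullable).
Not nullable: S — each has a terminal in every rule's right-hand side or depends on a non-nullable symbol.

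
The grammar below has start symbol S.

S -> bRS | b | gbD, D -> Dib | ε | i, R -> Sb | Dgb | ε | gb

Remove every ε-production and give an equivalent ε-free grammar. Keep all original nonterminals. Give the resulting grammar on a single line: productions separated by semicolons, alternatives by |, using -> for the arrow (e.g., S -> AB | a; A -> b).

Nullable set: {D, R}.
S -> bRS: R nullable, giving bRS | bS.
S -> gbD: D nullable, giving gb | gbD.
Drop D -> ε.
D -> Dib: D nullable, giving Dib | ib.
Drop R -> ε.
R -> Dgb: D nullable, giving Dgb | gb.
Unchanged (no nullable symbols): S -> b; D -> i; R -> Sb; R -> gb.

S -> b | bS | gb | bRS | gbD; D -> i | ib | Dib; R -> Sb | gb | Dgb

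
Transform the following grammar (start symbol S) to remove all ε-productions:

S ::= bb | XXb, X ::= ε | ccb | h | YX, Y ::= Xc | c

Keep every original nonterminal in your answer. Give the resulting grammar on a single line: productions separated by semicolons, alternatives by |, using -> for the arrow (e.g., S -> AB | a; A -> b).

Nullable set: {X}.
S -> XXb: X, X nullable, giving XXb | Xb | b.
Drop X -> ε.
X -> YX: X nullable, giving Y | YX.
Y -> Xc: X nullable, giving Xc | c.
Unchanged (no nullable symbols): S -> bb; X -> ccb; X -> h; Y -> c.

S -> b | Xb | bb | XXb; X -> Y | h | YX | ccb; Y -> c | Xc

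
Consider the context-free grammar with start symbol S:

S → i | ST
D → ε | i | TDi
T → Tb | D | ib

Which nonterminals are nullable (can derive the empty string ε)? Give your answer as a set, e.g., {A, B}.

Directly nullable (have an ε-rule): {D}.
T is nullable via T -> D (every symbol on the right is already known nullable).
Not nullable: S — each has a terminal in every rule's right-hand side or depends on a non-nullable symbol.

{D, T}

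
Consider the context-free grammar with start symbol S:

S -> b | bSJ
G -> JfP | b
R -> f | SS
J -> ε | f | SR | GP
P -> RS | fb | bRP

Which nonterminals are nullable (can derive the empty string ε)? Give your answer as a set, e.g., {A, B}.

Directly nullable (have an ε-rule): {J}.
Not nullable: G, P, R, S — each has a terminal in every rule's right-hand side or depends on a non-nullable symbol.

{J}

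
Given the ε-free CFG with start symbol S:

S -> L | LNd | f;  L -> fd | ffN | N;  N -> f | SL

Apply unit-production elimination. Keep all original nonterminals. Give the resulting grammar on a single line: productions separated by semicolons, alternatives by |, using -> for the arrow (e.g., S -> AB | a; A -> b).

Unit productions: L->N, S->L.
Unit pairs (A ⇒* B via units): (L,N), (S,L), (S,N).
S: inherits non-unit rules of {L, N, S} → LNd | SL | f | fd | ffN.
L: inherits non-unit rules of {L, N} → SL | f | fd | ffN.
N: inherits non-unit rules of {N} → SL | f.

S -> f | SL | fd | LNd | ffN; L -> f | SL | fd | ffN; N -> f | SL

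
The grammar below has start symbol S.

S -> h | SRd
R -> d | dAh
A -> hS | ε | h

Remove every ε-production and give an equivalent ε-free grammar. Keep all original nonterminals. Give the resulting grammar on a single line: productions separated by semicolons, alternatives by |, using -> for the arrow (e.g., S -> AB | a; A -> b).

Nullable set: {A}.
Drop A -> ε.
R -> dAh: A nullable, giving dAh | dh.
Unchanged (no nullable symbols): S -> SRd; S -> h; A -> h; A -> hS; R -> d.

S -> h | SRd; A -> h | hS; R -> d | dh | dAh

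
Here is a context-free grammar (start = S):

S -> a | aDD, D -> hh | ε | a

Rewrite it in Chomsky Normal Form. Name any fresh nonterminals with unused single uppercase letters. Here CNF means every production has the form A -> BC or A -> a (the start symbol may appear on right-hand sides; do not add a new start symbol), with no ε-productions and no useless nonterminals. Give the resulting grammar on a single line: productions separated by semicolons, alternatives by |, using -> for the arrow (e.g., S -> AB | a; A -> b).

S -> a | BC | BD; A -> h; B -> a; C -> DD; D -> a | AA

Nullable: {D}; after ε-elimination: S -> a | aD | aDD; D -> a | hh.
No unit productions to eliminate.
TERM: introduce B -> a, A -> h and substitute in every rule of length ≥2.
BIN: S -> BDD becomes S -> BC, C -> DD.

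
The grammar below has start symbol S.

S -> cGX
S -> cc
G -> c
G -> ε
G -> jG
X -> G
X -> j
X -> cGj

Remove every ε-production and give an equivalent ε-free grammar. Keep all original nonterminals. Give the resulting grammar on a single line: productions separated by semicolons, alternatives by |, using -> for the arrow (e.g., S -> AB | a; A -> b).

S -> c | cG | cX | cc | cGX; G -> c | j | jG; X -> G | j | cj | cGj

Nullable set: {G, X}.
S -> cGX: G, X nullable, giving c | cG | cGX | cX.
Drop G -> ε.
G -> jG: G nullable, giving j | jG.
X -> G: G nullable, giving G.
X -> cGj: G nullable, giving cGj | cj.
Unchanged (no nullable symbols): S -> cc; G -> c; X -> j.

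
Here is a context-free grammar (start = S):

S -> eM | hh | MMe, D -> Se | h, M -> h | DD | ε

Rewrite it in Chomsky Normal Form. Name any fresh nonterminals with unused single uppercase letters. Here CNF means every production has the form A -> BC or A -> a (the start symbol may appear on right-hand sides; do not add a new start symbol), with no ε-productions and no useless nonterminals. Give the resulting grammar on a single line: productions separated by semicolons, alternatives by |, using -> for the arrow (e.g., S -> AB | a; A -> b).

Nullable: {M}; after ε-elimination: S -> e | Me | eM | hh | MMe; D -> h | Se; M -> h | DD.
No unit productions to eliminate.
TERM: introduce A -> e, B -> h and substitute in every rule of length ≥2.
BIN: S -> MMA becomes S -> MC, C -> MA.

S -> e | AM | BB | MA | MC; A -> e; B -> h; C -> MA; D -> h | SA; M -> h | DD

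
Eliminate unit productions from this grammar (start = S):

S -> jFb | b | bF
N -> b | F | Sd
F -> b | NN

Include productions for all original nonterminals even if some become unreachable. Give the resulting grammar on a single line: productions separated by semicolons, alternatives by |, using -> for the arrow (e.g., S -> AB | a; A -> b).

S -> b | bF | jFb; F -> b | NN; N -> b | NN | Sd

Unit productions: N->F.
Unit pairs (A ⇒* B via units): (N,F).
S: inherits non-unit rules of {S} → b | bF | jFb.
F: inherits non-unit rules of {F} → NN | b.
N: inherits non-unit rules of {F, N} → NN | Sd | b.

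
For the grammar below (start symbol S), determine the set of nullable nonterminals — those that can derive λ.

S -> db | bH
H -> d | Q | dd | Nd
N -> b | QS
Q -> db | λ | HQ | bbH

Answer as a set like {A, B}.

{H, Q}

Directly nullable (have an ε-rule): {Q}.
H is nullable via H -> Q (every symbol on the right is already known nullable).
Not nullable: N, S — each has a terminal in every rule's right-hand side or depends on a non-nullable symbol.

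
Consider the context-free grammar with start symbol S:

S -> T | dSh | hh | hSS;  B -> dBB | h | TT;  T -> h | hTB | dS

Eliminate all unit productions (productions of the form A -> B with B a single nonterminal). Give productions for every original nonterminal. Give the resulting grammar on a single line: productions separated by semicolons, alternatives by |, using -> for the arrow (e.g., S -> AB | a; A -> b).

Unit productions: S->T.
Unit pairs (A ⇒* B via units): (S,T).
S: inherits non-unit rules of {S, T} → dS | dSh | h | hSS | hTB | hh.
B: inherits non-unit rules of {B} → TT | dBB | h.
T: inherits non-unit rules of {T} → dS | h | hTB.

S -> h | dS | hh | dSh | hSS | hTB; B -> h | TT | dBB; T -> h | dS | hTB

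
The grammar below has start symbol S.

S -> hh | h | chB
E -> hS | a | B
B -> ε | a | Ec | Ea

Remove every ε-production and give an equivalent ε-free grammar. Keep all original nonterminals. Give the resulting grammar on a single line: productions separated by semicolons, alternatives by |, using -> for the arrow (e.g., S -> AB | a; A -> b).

Nullable set: {B, E}.
S -> chB: B nullable, giving ch | chB.
Drop B -> ε.
B -> Ea: E nullable, giving Ea | a.
B -> Ec: E nullable, giving Ec | c.
E -> B: B nullable, giving B.
Unchanged (no nullable symbols): S -> h; S -> hh; B -> a; E -> a; E -> hS.

S -> h | ch | hh | chB; B -> a | c | Ea | Ec; E -> B | a | hS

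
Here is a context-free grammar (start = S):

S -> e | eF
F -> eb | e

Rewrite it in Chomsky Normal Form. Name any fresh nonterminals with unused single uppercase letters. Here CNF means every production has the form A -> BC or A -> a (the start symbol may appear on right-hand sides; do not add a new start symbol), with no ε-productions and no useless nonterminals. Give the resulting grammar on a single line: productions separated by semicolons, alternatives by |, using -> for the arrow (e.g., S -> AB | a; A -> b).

S -> e | AF; A -> e; B -> b; F -> e | AB

No ε-productions.
No unit productions to eliminate.
TERM: introduce B -> b, A -> e and substitute in every rule of length ≥2.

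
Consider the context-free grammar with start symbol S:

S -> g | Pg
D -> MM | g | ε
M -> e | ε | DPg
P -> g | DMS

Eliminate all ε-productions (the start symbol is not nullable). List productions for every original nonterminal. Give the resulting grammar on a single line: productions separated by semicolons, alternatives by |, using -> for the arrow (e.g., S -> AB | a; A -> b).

Nullable set: {D, M}.
Drop D -> ε.
D -> MM: M, M nullable, giving M | MM.
Drop M -> ε.
M -> DPg: D nullable, giving DPg | Pg.
P -> DMS: D, M nullable, giving DMS | DS | MS | S.
Unchanged (no nullable symbols): S -> Pg; S -> g; D -> g; M -> e; P -> g.

S -> g | Pg; D -> M | g | MM; M -> e | Pg | DPg; P -> S | g | DS | MS | DMS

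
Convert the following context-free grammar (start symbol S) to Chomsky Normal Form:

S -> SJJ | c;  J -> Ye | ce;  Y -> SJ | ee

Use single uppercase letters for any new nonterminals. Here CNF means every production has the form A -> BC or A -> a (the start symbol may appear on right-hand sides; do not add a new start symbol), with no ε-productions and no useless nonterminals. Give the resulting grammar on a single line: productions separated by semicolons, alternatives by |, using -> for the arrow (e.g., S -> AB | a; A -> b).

No ε-productions.
No unit productions to eliminate.
TERM: introduce B -> c, A -> e and substitute in every rule of length ≥2.
BIN: S -> SJJ becomes S -> SC, C -> JJ.

S -> c | SC; A -> e; B -> c; C -> JJ; J -> BA | YA; Y -> AA | SJ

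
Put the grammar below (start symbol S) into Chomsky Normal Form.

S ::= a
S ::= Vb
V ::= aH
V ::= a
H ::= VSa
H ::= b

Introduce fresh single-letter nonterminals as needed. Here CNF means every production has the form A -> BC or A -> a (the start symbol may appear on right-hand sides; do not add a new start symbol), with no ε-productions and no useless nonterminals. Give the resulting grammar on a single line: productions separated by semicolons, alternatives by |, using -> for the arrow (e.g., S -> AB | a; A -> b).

S -> a | VB; A -> a; B -> b; C -> SA; H -> b | VC; V -> a | AH

No ε-productions.
No unit productions to eliminate.
TERM: introduce A -> a, B -> b and substitute in every rule of length ≥2.
BIN: H -> VSA becomes H -> VC, C -> SA.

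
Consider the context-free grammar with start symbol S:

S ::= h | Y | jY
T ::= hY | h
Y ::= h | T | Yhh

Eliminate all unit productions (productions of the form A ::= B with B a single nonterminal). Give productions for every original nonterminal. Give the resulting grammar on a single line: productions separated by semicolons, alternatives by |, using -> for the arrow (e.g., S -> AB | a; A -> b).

Unit productions: S->Y, Y->T.
Unit pairs (A ⇒* B via units): (S,T), (S,Y), (Y,T).
S: inherits non-unit rules of {S, T, Y} → Yhh | h | hY | jY.
T: inherits non-unit rules of {T} → h | hY.
Y: inherits non-unit rules of {T, Y} → Yhh | h | hY.

S -> h | hY | jY | Yhh; T -> h | hY; Y -> h | hY | Yhh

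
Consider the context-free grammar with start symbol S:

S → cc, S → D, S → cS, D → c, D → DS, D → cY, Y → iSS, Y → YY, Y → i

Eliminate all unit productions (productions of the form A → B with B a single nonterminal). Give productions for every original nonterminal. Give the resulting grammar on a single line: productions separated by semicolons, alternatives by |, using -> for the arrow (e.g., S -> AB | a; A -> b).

Unit productions: S->D.
Unit pairs (A ⇒* B via units): (S,D).
S: inherits non-unit rules of {D, S} → DS | c | cS | cY | cc.
D: inherits non-unit rules of {D} → DS | c | cY.
Y: inherits non-unit rules of {Y} → YY | i | iSS.

S -> c | DS | cS | cY | cc; D -> c | DS | cY; Y -> i | YY | iSS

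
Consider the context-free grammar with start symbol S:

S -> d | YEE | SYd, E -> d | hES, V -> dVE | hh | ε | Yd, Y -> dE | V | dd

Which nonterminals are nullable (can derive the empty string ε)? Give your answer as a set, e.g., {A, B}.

{V, Y}

Directly nullable (have an ε-rule): {V}.
Y is nullable via Y -> V (every symbol on the right is already known nullable).
Not nullable: E, S — each has a terminal in every rule's right-hand side or depends on a non-nullable symbol.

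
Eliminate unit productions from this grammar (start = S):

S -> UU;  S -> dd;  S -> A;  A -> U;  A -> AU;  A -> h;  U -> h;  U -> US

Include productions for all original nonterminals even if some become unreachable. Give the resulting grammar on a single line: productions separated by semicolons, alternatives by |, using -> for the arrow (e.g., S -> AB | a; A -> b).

Unit productions: A->U, S->A.
Unit pairs (A ⇒* B via units): (A,U), (S,A), (S,U).
S: inherits non-unit rules of {A, S, U} → AU | US | UU | dd | h.
A: inherits non-unit rules of {A, U} → AU | US | h.
U: inherits non-unit rules of {U} → US | h.

S -> h | AU | US | UU | dd; A -> h | AU | US; U -> h | US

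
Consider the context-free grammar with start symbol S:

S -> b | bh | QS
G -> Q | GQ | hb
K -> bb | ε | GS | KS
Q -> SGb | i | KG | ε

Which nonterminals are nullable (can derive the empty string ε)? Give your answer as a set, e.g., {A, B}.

{G, K, Q}

Directly nullable (have an ε-rule): {K, Q}.
G is nullable via G -> Q (every symbol on the right is already known nullable).
Not nullable: S — each has a terminal in every rule's right-hand side or depends on a non-nullable symbol.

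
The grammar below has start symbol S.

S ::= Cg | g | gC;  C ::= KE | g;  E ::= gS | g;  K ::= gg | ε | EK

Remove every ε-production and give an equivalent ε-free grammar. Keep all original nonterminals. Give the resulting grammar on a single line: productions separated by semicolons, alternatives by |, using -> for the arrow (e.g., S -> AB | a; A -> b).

Nullable set: {K}.
C -> KE: K nullable, giving E | KE.
Drop K -> ε.
K -> EK: K nullable, giving E | EK.
Unchanged (no nullable symbols): S -> Cg; S -> g; S -> gC; C -> g; E -> g; E -> gS; K -> gg.

S -> g | Cg | gC; C -> E | g | KE; E -> g | gS; K -> E | EK | gg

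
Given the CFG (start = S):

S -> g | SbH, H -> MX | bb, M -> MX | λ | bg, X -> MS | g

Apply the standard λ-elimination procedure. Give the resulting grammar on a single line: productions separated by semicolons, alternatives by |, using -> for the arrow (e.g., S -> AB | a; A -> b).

Nullable set: {M}.
H -> MX: M nullable, giving MX | X.
Drop M -> λ.
M -> MX: M nullable, giving MX | X.
X -> MS: M nullable, giving MS | S.
Unchanged (no nullable symbols): S -> SbH; S -> g; H -> bb; M -> bg; X -> g.

S -> g | SbH; H -> X | MX | bb; M -> X | MX | bg; X -> S | g | MS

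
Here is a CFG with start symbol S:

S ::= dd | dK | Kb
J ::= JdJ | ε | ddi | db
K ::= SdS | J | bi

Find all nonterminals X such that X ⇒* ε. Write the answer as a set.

{J, K}

Directly nullable (have an ε-rule): {J}.
K is nullable via K -> J (every symbol on the right is already known nullable).
Not nullable: S — each has a terminal in every rule's right-hand side or depends on a non-nullable symbol.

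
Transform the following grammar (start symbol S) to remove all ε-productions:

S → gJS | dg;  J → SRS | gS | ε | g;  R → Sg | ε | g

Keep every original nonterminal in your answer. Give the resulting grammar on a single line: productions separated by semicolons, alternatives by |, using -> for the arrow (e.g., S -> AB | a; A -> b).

S -> dg | gS | gJS; J -> g | SS | gS | SRS; R -> g | Sg

Nullable set: {J, R}.
S -> gJS: J nullable, giving gJS | gS.
Drop J -> ε.
J -> SRS: R nullable, giving SRS | SS.
Drop R -> ε.
Unchanged (no nullable symbols): S -> dg; J -> g; J -> gS; R -> Sg; R -> g.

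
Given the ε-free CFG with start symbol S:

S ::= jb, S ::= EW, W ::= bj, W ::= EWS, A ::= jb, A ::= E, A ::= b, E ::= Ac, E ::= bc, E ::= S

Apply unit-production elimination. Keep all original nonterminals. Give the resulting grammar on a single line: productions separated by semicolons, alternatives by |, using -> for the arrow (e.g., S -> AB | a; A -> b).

S -> EW | jb; A -> b | Ac | EW | bc | jb; E -> Ac | EW | bc | jb; W -> bj | EWS

Unit productions: A->E, E->S.
Unit pairs (A ⇒* B via units): (A,E), (A,S), (E,S).
S: inherits non-unit rules of {S} → EW | jb.
A: inherits non-unit rules of {A, E, S} → Ac | EW | b | bc | jb.
E: inherits non-unit rules of {E, S} → Ac | EW | bc | jb.
W: inherits non-unit rules of {W} → EWS | bj.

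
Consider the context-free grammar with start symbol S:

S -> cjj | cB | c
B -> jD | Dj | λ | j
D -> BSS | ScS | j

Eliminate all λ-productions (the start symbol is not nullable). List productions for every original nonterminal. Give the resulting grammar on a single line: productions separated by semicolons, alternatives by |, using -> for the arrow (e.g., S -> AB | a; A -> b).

S -> c | cB | cjj; B -> j | Dj | jD; D -> j | SS | BSS | ScS

Nullable set: {B}.
S -> cB: B nullable, giving c | cB.
Drop B -> λ.
D -> BSS: B nullable, giving BSS | SS.
Unchanged (no nullable symbols): S -> c; S -> cjj; B -> Dj; B -> j; B -> jD; D -> ScS; D -> j.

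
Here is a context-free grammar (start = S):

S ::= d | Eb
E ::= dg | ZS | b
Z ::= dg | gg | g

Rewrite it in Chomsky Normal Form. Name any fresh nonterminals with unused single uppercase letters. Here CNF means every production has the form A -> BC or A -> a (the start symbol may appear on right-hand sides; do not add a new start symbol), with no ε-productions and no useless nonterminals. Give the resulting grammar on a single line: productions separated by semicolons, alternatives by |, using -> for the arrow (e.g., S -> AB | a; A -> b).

No ε-productions.
No unit productions to eliminate.
TERM: introduce C -> b, A -> d, B -> g and substitute in every rule of length ≥2.

S -> d | EC; A -> d; B -> g; C -> b; E -> b | AB | ZS; Z -> g | AB | BB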